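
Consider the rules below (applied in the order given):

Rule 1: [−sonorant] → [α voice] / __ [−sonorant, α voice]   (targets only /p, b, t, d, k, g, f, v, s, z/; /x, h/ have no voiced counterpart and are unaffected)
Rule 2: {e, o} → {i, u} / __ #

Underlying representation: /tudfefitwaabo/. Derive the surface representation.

Rule 1 (regressive voicing assimilation): /d/ precedes the voiceless obstruent /f/, so it devoices to [t] by assimilation. /tudfefitwaabo/ → tutfefitwaabo.
Rule 2 (final vowel raising): /o/ is a mid vowel in word-final position, so it raises to [u]. /tutfefitwaabo/ → tutfefitwaabu.

tutfefitwaabu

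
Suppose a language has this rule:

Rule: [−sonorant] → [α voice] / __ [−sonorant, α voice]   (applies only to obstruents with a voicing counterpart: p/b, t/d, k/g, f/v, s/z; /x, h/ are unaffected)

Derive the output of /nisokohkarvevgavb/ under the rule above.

No segment of /nisokohkarvevgavb/ meets the structural description of the rule, so the form surfaces unchanged.

nisokohkarvevgavb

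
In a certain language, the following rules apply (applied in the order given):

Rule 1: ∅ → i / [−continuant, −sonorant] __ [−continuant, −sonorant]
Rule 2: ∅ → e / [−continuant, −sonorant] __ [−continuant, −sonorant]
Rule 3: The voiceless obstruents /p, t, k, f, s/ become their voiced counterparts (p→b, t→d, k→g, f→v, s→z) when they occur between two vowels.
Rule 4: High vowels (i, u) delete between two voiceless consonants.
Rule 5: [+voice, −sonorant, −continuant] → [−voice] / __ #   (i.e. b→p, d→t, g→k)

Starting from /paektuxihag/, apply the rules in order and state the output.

Rule 1 (stop-cluster i-epenthesis): /k/ and /t/ form a stop–stop cluster, so [i] is inserted between them. /paektuxihag/ → paekituxihag.
Rule 2 (stop-cluster e-epenthesis): no segment meets the environment; /paekituxihag/ is unchanged.
Rule 3 (intervocalic voicing): /k/ is a voiceless obstruent between vowels /e/ and /i/, so it voices to [g]. /t/ is a voiceless obstruent between vowels /i/ and /u/, so it voices to [d]. /paekituxihag/ → paegiduxihag.
Rule 4 (high vowel syncope): /i/ is a high vowel flanked by voiceless consonants /x/ and /h/, so it deletes. /paegiduxihag/ → paegiduxhag.
Rule 5 (final devoicing): /g/ is a voiced stop in word-final position, so it devoices to [k]. /paegiduxhag/ → paegiduxhak.

paegiduxhak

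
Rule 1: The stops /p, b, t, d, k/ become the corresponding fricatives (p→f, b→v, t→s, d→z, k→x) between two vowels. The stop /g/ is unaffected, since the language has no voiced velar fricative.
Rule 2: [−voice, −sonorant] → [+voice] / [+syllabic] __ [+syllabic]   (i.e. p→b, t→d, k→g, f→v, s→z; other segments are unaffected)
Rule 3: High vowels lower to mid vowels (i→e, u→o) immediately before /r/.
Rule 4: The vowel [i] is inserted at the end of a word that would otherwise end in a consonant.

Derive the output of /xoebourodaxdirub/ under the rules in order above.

Rule 1 (intervocalic spirantization): /b/ is a stop between vowels /e/ and /o/, so it spirantizes to the fricative [v]. /d/ is a stop between vowels /o/ and /a/, so it spirantizes to the fricative [z]. /xoebourodaxdirub/ → xoevourozaxdirub.
Rule 2 (intervocalic voicing): no segment meets the environment; /xoevourozaxdirub/ is unchanged.
Rule 3 (pre-rhotic lowering): /u/ is a high vowel immediately before /r/, so it lowers to [o]. /i/ is a high vowel immediately before /r/, so it lowers to [e]. /xoevourozaxdirub/ → xoevoorozaxderub.
Rule 4 (final i-epenthesis): the form ends in the consonant /b/, so [i] is inserted word-finally. /xoevoorozaxderub/ → xoevoorozaxderubi.

xoevoorozaxderubi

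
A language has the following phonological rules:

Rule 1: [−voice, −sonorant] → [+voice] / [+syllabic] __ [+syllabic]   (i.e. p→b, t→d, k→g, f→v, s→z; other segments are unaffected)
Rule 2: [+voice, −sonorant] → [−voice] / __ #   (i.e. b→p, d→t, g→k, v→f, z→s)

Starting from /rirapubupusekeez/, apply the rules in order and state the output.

rirabububuzegees

Rule 1 (intervocalic voicing): /p/ is a voiceless obstruent between vowels /a/ and /u/, so it voices to [b]. /p/ is a voiceless obstruent between vowels /u/ and /u/, so it voices to [b]. /s/ is a voiceless obstruent between vowels /u/ and /e/, so it voices to [z]. /k/ is a voiceless obstruent between vowels /e/ and /e/, so it voices to [g]. /rirapubupusekeez/ → rirabububuzegeez.
Rule 2 (final devoicing): /z/ is a voiced obstruent in word-final position, so it devoices to [s]. /rirabububuzegeez/ → rirabububuzegees.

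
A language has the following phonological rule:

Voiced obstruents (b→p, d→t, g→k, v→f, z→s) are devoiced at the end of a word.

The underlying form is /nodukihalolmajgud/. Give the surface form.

/d/ is a voiced obstruent in word-final position, so it devoices to [t].
The other instances of /d/, /g/ do not occur in the required environment and remain unchanged.
Surface form: [nodukihalolmajgut].

nodukihalolmajgut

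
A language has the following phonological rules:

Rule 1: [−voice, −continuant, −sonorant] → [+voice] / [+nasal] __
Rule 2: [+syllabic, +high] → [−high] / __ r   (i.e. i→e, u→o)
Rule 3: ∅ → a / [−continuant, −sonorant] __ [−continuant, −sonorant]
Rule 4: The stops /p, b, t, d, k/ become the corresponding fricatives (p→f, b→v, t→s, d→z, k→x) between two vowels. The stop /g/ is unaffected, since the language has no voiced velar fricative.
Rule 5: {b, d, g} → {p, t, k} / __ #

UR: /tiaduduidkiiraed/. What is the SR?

tiazuzuizaxieraet

Rule 1 (post-nasal voicing): no segment meets the environment; /tiaduduidkiiraed/ is unchanged.
Rule 2 (pre-rhotic lowering): /i/ is a high vowel immediately before /r/, so it lowers to [e]. /tiaduduidkiiraed/ → tiaduduidkieraed.
Rule 3 (stop-cluster a-epenthesis): /d/ and /k/ form a stop–stop cluster, so [a] is inserted between them. /tiaduduidkieraed/ → tiaduduidakieraed.
Rule 4 (intervocalic spirantization): /d/ is a stop between vowels /a/ and /u/, so it spirantizes to the fricative [z]. /d/ is a stop between vowels /u/ and /u/, so it spirantizes to the fricative [z]. /d/ is a stop between vowels /i/ and /a/, so it spirantizes to the fricative [z]. /k/ is a stop between vowels /a/ and /i/, so it spirantizes to the fricative [x]. /tiaduduidakieraed/ → tiazuzuizaxieraed.
Rule 5 (final devoicing): /d/ is a voiced stop in word-final position, so it devoices to [t]. /tiazuzuizaxieraed/ → tiazuzuizaxieraet.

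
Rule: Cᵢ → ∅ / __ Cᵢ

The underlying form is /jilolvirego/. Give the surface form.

No segment of /jilolvirego/ meets the structural description of the rule, so the form surfaces unchanged.

jilolvirego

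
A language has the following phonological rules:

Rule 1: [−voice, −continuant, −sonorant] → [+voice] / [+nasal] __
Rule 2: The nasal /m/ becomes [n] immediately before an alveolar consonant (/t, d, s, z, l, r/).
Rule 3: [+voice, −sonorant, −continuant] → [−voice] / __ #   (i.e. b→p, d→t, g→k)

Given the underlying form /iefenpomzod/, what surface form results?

Rule 1 (post-nasal voicing): /p/ is a voiceless stop immediately after the nasal /n/, so it voices to [b]. /iefenpomzod/ → iefenbomzod.
Rule 2 (nasal place assimilation): /m/ precedes the alveolar consonant /z/, so it assimilates in place to [n]. /iefenbomzod/ → iefenbonzod.
Rule 3 (final devoicing): /d/ is a voiced stop in word-final position, so it devoices to [t]. /iefenbonzod/ → iefenbonzot.

iefenbonzot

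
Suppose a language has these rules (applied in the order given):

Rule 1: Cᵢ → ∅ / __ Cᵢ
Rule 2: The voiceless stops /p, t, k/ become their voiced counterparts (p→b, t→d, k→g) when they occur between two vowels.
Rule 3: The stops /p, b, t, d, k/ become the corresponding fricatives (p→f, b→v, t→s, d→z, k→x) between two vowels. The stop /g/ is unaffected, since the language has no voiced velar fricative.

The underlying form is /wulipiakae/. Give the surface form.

wuliviagae

Rule 1 (degemination): no segment meets the environment; /wulipiakae/ is unchanged.
Rule 2 (intervocalic voicing): /p/ is a voiceless stop between vowels /i/ and /i/, so it voices to [b]. /k/ is a voiceless stop between vowels /a/ and /a/, so it voices to [g]. /wulipiakae/ → wulibiagae.
Rule 3 (intervocalic spirantization): /b/ is a stop between vowels /i/ and /i/, so it spirantizes to the fricative [v]. /wulibiagae/ → wuliviagae.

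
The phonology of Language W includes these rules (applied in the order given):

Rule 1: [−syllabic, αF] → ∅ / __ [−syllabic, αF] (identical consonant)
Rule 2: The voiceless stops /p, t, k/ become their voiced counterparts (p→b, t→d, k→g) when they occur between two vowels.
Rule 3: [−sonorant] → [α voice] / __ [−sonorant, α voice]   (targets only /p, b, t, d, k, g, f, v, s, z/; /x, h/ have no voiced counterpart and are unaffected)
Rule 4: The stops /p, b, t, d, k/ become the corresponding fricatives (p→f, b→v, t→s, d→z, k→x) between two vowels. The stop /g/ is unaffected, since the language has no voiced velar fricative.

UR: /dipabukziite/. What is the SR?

Rule 1 (degemination): no segment meets the environment; /dipabukziite/ is unchanged.
Rule 2 (intervocalic voicing): /p/ is a voiceless stop between vowels /i/ and /a/, so it voices to [b]. /t/ is a voiceless stop between vowels /i/ and /e/, so it voices to [d]. /dipabukziite/ → dibabukziide.
Rule 3 (regressive voicing assimilation): /k/ precedes the voiced obstruent /z/, so it voices to [g] by assimilation. /dibabukziide/ → dibabugziide.
Rule 4 (intervocalic spirantization): /b/ is a stop between vowels /i/ and /a/, so it spirantizes to the fricative [v]. /b/ is a stop between vowels /a/ and /u/, so it spirantizes to the fricative [v]. /d/ is a stop between vowels /i/ and /e/, so it spirantizes to the fricative [z]. /dibabugziide/ → divavugziize.

divavugziize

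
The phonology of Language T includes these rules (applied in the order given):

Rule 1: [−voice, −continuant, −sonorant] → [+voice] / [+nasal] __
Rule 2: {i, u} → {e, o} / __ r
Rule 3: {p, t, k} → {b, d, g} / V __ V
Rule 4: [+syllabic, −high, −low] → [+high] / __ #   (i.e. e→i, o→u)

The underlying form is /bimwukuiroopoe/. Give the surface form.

Rule 1 (post-nasal voicing): no segment meets the environment; /bimwukuiroopoe/ is unchanged.
Rule 2 (pre-rhotic lowering): /i/ is a high vowel immediately before /r/, so it lowers to [e]. /bimwukuiroopoe/ → bimwukueroopoe.
Rule 3 (intervocalic voicing): /k/ is a voiceless stop between vowels /u/ and /u/, so it voices to [g]. /p/ is a voiceless stop between vowels /o/ and /o/, so it voices to [b]. /bimwukueroopoe/ → bimwuguerooboe.
Rule 4 (final vowel raising): /e/ is a mid vowel in word-final position, so it raises to [i]. /bimwuguerooboe/ → bimwuguerooboi.

bimwuguerooboi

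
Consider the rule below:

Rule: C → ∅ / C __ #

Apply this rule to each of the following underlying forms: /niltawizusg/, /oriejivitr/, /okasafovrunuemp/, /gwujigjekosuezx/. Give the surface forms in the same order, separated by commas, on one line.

/niltawizusg/: /g/ is the second consonant of a word-final cluster /sg/, so it deletes. → [niltawizus].
/oriejivitr/: /r/ is the second consonant of a word-final cluster /tr/, so it deletes. → [oriejivit].
/okasafovrunuemp/: /p/ is the second consonant of a word-final cluster /mp/, so it deletes. → [okasafovrunuem].
/gwujigjekosuezx/: /x/ is the second consonant of a word-final cluster /zx/, so it deletes. → [gwujigjekosuez].

niltawizus, oriejivit, okasafovrunuem, gwujigjekosuez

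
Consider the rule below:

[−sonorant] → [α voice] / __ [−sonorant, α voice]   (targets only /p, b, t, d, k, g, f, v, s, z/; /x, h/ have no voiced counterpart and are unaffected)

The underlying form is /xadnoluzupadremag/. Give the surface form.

xadnoluzupadremag

No segment of /xadnoluzupadremag/ meets the structural description of the rule, so the form surfaces unchanged.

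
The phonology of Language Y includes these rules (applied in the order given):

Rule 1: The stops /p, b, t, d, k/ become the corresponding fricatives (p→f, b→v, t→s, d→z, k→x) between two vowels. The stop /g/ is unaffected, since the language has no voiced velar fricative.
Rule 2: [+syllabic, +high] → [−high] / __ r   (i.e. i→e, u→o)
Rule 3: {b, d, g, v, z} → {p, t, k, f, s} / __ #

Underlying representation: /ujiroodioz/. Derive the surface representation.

ujeroozios

Rule 1 (intervocalic spirantization): /d/ is a stop between vowels /o/ and /i/, so it spirantizes to the fricative [z]. /ujiroodioz/ → ujiroozioz.
Rule 2 (pre-rhotic lowering): /i/ is a high vowel immediately before /r/, so it lowers to [e]. /ujiroozioz/ → ujeroozioz.
Rule 3 (final devoicing): /z/ is a voiced obstruent in word-final position, so it devoices to [s]. /ujeroozioz/ → ujeroozios.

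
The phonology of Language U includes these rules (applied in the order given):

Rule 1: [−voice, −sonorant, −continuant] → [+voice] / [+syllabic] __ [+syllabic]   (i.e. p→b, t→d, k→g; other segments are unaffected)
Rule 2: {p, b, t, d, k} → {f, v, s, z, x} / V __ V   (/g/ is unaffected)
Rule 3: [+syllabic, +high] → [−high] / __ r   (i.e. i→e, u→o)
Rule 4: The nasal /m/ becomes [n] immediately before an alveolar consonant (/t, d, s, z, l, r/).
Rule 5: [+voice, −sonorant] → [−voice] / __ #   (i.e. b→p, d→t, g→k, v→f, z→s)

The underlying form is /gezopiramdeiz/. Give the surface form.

gezoverandeis

Rule 1 (intervocalic voicing): /p/ is a voiceless stop between vowels /o/ and /i/, so it voices to [b]. /gezopiramdeiz/ → gezobiramdeiz.
Rule 2 (intervocalic spirantization): /b/ is a stop between vowels /o/ and /i/, so it spirantizes to the fricative [v]. /gezobiramdeiz/ → gezoviramdeiz.
Rule 3 (pre-rhotic lowering): /i/ is a high vowel immediately before /r/, so it lowers to [e]. /gezoviramdeiz/ → gezoveramdeiz.
Rule 4 (nasal place assimilation): /m/ precedes the alveolar consonant /d/, so it assimilates in place to [n]. /gezoveramdeiz/ → gezoverandeiz.
Rule 5 (final devoicing): /z/ is a voiced obstruent in word-final position, so it devoices to [s]. /gezoverandeiz/ → gezoverandeis.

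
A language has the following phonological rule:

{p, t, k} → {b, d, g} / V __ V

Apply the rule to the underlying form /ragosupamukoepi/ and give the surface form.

/p/ is a voiceless stop between vowels /u/ and /a/, so it voices to [b].
/k/ is a voiceless stop between vowels /u/ and /o/, so it voices to [g].
/p/ is a voiceless stop between vowels /e/ and /i/, so it voices to [b].
Surface form: [ragosubamugoebi].

ragosubamugoebi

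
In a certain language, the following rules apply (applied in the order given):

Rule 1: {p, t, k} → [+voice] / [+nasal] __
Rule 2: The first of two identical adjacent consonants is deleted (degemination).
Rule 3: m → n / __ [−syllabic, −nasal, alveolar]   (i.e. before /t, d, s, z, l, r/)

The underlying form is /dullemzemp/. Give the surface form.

dulenzemb

Rule 1 (post-nasal voicing): /p/ is a voiceless stop immediately after the nasal /m/, so it voices to [b]. /dullemzemp/ → dullemzemb.
Rule 2 (degemination): /ll/ is a geminate; the first /l/ deletes. /dullemzemb/ → dulemzemb.
Rule 3 (nasal place assimilation): /m/ precedes the alveolar consonant /z/, so it assimilates in place to [n]. /dulemzemb/ → dulenzemb.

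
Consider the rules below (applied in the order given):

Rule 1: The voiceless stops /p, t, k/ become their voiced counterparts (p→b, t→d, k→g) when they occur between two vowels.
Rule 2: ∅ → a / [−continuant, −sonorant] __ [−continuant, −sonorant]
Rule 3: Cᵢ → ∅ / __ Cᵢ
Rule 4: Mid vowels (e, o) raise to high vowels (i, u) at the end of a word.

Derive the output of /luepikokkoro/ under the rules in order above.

Rule 1 (intervocalic voicing): /p/ is a voiceless stop between vowels /e/ and /i/, so it voices to [b]. /k/ is a voiceless stop between vowels /i/ and /o/, so it voices to [g]. /luepikokkoro/ → luebigokkoro.
Rule 2 (stop-cluster a-epenthesis): /k/ and /k/ form a stop–stop cluster, so [a] is inserted between them. /luebigokkoro/ → luebigokakoro.
Rule 3 (degemination): no segment meets the environment; /luebigokakoro/ is unchanged.
Rule 4 (final vowel raising): /o/ is a mid vowel in word-final position, so it raises to [u]. /luebigokakoro/ → luebigokakoru.

luebigokakoru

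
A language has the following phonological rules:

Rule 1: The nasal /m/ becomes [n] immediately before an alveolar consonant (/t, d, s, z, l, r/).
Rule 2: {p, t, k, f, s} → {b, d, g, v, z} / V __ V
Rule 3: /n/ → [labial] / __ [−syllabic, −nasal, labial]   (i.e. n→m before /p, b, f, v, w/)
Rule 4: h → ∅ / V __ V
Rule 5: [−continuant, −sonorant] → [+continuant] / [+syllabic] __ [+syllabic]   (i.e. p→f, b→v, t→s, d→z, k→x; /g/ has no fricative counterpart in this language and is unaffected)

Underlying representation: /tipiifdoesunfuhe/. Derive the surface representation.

tiviifdoezumfue

Rule 1 (nasal place assimilation): no segment meets the environment; /tipiifdoesunfuhe/ is unchanged.
Rule 2 (intervocalic voicing): /p/ is a voiceless obstruent between vowels /i/ and /i/, so it voices to [b]. /s/ is a voiceless obstruent between vowels /e/ and /u/, so it voices to [z]. /tipiifdoesunfuhe/ → tibiifdoezunfuhe.
Rule 3 (nasal place assimilation): /n/ precedes the labial consonant /f/, so it assimilates in place to [m]. /tibiifdoezunfuhe/ → tibiifdoezumfuhe.
Rule 4 (intervocalic h-deletion): /h/ occurs between vowels /u/ and /e/, so it deletes. /tibiifdoezumfuhe/ → tibiifdoezumfue.
Rule 5 (intervocalic spirantization): /b/ is a stop between vowels /i/ and /i/, so it spirantizes to the fricative [v]. /tibiifdoezumfue/ → tiviifdoezumfue.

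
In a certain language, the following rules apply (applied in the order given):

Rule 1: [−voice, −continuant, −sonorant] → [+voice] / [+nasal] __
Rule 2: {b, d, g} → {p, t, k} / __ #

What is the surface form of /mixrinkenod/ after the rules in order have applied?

mixringenot

Rule 1 (post-nasal voicing): /k/ is a voiceless stop immediately after the nasal /n/, so it voices to [g]. /mixrinkenod/ → mixringenod.
Rule 2 (final devoicing): /d/ is a voiced stop in word-final position, so it devoices to [t]. /mixringenod/ → mixringenot.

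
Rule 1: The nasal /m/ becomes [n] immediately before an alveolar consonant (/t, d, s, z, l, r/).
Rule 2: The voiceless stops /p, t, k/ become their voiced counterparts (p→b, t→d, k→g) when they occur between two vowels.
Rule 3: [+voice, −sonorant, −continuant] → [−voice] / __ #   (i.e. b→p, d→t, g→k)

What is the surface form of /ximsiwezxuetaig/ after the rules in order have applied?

xinsiwezxuedaik

Rule 1 (nasal place assimilation): /m/ precedes the alveolar consonant /s/, so it assimilates in place to [n]. /ximsiwezxuetaig/ → xinsiwezxuetaig.
Rule 2 (intervocalic voicing): /t/ is a voiceless stop between vowels /e/ and /a/, so it voices to [d]. /xinsiwezxuetaig/ → xinsiwezxuedaig.
Rule 3 (final devoicing): /g/ is a voiced stop in word-final position, so it devoices to [k]. /xinsiwezxuedaig/ → xinsiwezxuedaik.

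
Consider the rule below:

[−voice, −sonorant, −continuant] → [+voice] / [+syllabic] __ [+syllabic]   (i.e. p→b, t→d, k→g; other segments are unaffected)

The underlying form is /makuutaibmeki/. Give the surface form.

/k/ is a voiceless stop between vowels /a/ and /u/, so it voices to [g].
/t/ is a voiceless stop between vowels /u/ and /a/, so it voices to [d].
/k/ is a voiceless stop between vowels /e/ and /i/, so it voices to [g].
Surface form: [maguudaibmegi].

maguudaibmegi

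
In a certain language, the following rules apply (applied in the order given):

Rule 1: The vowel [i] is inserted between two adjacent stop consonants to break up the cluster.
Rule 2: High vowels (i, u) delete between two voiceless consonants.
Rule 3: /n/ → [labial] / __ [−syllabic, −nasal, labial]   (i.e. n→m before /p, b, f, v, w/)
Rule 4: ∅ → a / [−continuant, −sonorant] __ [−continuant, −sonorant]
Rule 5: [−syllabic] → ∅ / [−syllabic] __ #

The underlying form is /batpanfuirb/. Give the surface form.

Rule 1 (stop-cluster i-epenthesis): /t/ and /p/ form a stop–stop cluster, so [i] is inserted between them. /batpanfuirb/ → batipanfuirb.
Rule 2 (high vowel syncope): /i/ is a high vowel flanked by voiceless consonants /t/ and /p/, so it deletes. /batipanfuirb/ → batpanfuirb.
Rule 3 (nasal place assimilation): /n/ precedes the labial consonant /f/, so it assimilates in place to [m]. /batpanfuirb/ → batpamfuirb.
Rule 4 (stop-cluster a-epenthesis): /t/ and /p/ form a stop–stop cluster, so [a] is inserted between them. /batpamfuirb/ → batapamfuirb.
Rule 5 (final cluster simplification): /b/ is the second consonant of a word-final cluster /rb/, so it deletes. /batapamfuirb/ → batapamfuir.

batapamfuir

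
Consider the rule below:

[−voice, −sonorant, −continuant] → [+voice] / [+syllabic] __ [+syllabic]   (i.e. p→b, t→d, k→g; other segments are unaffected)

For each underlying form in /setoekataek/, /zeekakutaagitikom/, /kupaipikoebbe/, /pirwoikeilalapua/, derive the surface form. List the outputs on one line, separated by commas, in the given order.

sedoegadaek, zeegagudaagidigom, kubaibigoebbe, pirwoigeilalabua

/setoekataek/: /t/ is a voiceless stop between vowels /e/ and /o/, so it voices to [d]. /k/ is a voiceless stop between vowels /e/ and /a/, so it voices to [g]. /t/ is a voiceless stop between vowels /a/ and /a/, so it voices to [d]. → [sedoegadaek].
/zeekakutaagitikom/: /k/ is a voiceless stop between vowels /e/ and /a/, so it voices to [g]. /k/ is a voiceless stop between vowels /a/ and /u/, so it voices to [g]. /t/ is a voiceless stop between vowels /u/ and /a/, so it voices to [d]. /t/ is a voiceless stop between vowels /i/ and /i/, so it voices to [d]. /k/ is a voiceless stop between vowels /i/ and /o/, so it voices to [g]. → [zeegagudaagidigom].
/kupaipikoebbe/: /p/ is a voiceless stop between vowels /u/ and /a/, so it voices to [b]. /p/ is a voiceless stop between vowels /i/ and /i/, so it voices to [b]. /k/ is a voiceless stop between vowels /i/ and /o/, so it voices to [g]. → [kubaibigoebbe].
/pirwoikeilalapua/: /k/ is a voiceless stop between vowels /i/ and /e/, so it voices to [g]. /p/ is a voiceless stop between vowels /a/ and /u/, so it voices to [b]. → [pirwoigeilalabua].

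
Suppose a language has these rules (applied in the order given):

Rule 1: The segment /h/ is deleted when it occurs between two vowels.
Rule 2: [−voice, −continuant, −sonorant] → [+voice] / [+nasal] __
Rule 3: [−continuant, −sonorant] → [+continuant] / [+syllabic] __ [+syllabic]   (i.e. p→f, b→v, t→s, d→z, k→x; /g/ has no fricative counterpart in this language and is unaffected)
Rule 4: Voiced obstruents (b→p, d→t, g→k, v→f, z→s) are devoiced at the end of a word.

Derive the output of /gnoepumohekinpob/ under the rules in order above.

Rule 1 (intervocalic h-deletion): /h/ occurs between vowels /o/ and /e/, so it deletes. /gnoepumohekinpob/ → gnoepumoekinpob.
Rule 2 (post-nasal voicing): /p/ is a voiceless stop immediately after the nasal /n/, so it voices to [b]. /gnoepumoekinpob/ → gnoepumoekinbob.
Rule 3 (intervocalic spirantization): /p/ is a stop between vowels /e/ and /u/, so it spirantizes to the fricative [f]. /k/ is a stop between vowels /e/ and /i/, so it spirantizes to the fricative [x]. /gnoepumoekinbob/ → gnoefumoexinbob.
Rule 4 (final devoicing): /b/ is a voiced obstruent in word-final position, so it devoices to [p]. /gnoefumoexinbob/ → gnoefumoexinbop.

gnoefumoexinbop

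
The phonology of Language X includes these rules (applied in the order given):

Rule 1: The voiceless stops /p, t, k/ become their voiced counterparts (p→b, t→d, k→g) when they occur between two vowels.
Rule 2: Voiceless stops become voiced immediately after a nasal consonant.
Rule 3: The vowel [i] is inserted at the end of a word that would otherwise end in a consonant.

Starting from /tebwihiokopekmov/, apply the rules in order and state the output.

tebwihiogobekmovi

Rule 1 (intervocalic voicing): /k/ is a voiceless stop between vowels /o/ and /o/, so it voices to [g]. /p/ is a voiceless stop between vowels /o/ and /e/, so it voices to [b]. /tebwihiokopekmov/ → tebwihiogobekmov.
Rule 2 (post-nasal voicing): no segment meets the environment; /tebwihiogobekmov/ is unchanged.
Rule 3 (final i-epenthesis): the form ends in the consonant /v/, so [i] is inserted word-finally. /tebwihiogobekmov/ → tebwihiogobekmovi.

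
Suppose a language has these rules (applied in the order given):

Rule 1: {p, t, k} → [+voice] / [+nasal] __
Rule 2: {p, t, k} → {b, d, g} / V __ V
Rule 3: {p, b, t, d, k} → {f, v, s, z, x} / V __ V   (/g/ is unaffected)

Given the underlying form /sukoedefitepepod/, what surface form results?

sugoezefizevevod

Rule 1 (post-nasal voicing): no segment meets the environment; /sukoedefitepepod/ is unchanged.
Rule 2 (intervocalic voicing): /k/ is a voiceless stop between vowels /u/ and /o/, so it voices to [g]. /t/ is a voiceless stop between vowels /i/ and /e/, so it voices to [d]. /p/ is a voiceless stop between vowels /e/ and /e/, so it voices to [b]. /p/ is a voiceless stop between vowels /e/ and /o/, so it voices to [b]. /sukoedefitepepod/ → sugoedefidebebod.
Rule 3 (intervocalic spirantization): /d/ is a stop between vowels /e/ and /e/, so it spirantizes to the fricative [z]. /d/ is a stop between vowels /i/ and /e/, so it spirantizes to the fricative [z]. /b/ is a stop between vowels /e/ and /e/, so it spirantizes to the fricative [v]. /b/ is a stop between vowels /e/ and /o/, so it spirantizes to the fricative [v]. /sugoedefidebebod/ → sugoezefizevevod.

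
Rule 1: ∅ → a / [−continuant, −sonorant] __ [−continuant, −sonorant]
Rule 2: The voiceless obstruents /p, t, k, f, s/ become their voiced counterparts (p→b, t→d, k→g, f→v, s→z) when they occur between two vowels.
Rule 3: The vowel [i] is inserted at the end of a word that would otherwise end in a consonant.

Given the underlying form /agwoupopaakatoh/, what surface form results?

agwoubobaagadohi

Rule 1 (stop-cluster a-epenthesis): no segment meets the environment; /agwoupopaakatoh/ is unchanged.
Rule 2 (intervocalic voicing): /p/ is a voiceless obstruent between vowels /u/ and /o/, so it voices to [b]. /p/ is a voiceless obstruent between vowels /o/ and /a/, so it voices to [b]. /k/ is a voiceless obstruent between vowels /a/ and /a/, so it voices to [g]. /t/ is a voiceless obstruent between vowels /a/ and /o/, so it voices to [d]. /agwoupopaakatoh/ → agwoubobaagadoh.
Rule 3 (final i-epenthesis): the form ends in the consonant /h/, so [i] is inserted word-finally. /agwoubobaagadoh/ → agwoubobaagadohi.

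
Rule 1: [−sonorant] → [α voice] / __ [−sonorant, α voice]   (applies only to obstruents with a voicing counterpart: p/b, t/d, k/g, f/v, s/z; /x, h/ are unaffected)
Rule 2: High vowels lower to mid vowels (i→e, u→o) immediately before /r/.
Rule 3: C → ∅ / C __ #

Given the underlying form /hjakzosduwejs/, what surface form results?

Rule 1 (regressive voicing assimilation): /k/ precedes the voiced obstruent /z/, so it voices to [g] by assimilation. /s/ precedes the voiced obstruent /d/, so it voices to [z] by assimilation. /hjakzosduwejs/ → hjagzozduwejs.
Rule 2 (pre-rhotic lowering): no segment meets the environment; /hjagzozduwejs/ is unchanged.
Rule 3 (final cluster simplification): /s/ is the second consonant of a word-final cluster /js/, so it deletes. /hjagzozduwejs/ → hjagzozduwej.

hjagzozduwej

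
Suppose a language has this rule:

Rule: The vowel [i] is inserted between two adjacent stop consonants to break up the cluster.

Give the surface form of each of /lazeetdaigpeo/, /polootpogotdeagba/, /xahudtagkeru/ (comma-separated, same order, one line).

/lazeetdaigpeo/: /t/ and /d/ form a stop–stop cluster, so [i] is inserted between them. /g/ and /p/ form a stop–stop cluster, so [i] is inserted between them. → [lazeetidaigipeo].
/polootpogotdeagba/: /t/ and /p/ form a stop–stop cluster, so [i] is inserted between them. /t/ and /d/ form a stop–stop cluster, so [i] is inserted between them. /g/ and /b/ form a stop–stop cluster, so [i] is inserted between them. → [polootipogotideagiba].
/xahudtagkeru/: /d/ and /t/ form a stop–stop cluster, so [i] is inserted between them. /g/ and /k/ form a stop–stop cluster, so [i] is inserted between them. → [xahuditagikeru].

lazeetidaigipeo, polootipogotideagiba, xahuditagikeru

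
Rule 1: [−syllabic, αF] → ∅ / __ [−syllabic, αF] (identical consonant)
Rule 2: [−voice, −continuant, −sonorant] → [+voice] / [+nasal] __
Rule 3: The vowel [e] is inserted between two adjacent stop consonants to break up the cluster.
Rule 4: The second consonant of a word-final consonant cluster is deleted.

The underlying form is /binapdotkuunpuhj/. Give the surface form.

Rule 1 (degemination): no segment meets the environment; /binapdotkuunpuhj/ is unchanged.
Rule 2 (post-nasal voicing): /p/ is a voiceless stop immediately after the nasal /n/, so it voices to [b]. /binapdotkuunpuhj/ → binapdotkuunbuhj.
Rule 3 (stop-cluster e-epenthesis): /p/ and /d/ form a stop–stop cluster, so [e] is inserted between them. /t/ and /k/ form a stop–stop cluster, so [e] is inserted between them. /binapdotkuunbuhj/ → binapedotekuunbuhj.
Rule 4 (final cluster simplification): /j/ is the second consonant of a word-final cluster /hj/, so it deletes. /binapedotekuunbuhj/ → binapedotekuunbuh.

binapedotekuunbuh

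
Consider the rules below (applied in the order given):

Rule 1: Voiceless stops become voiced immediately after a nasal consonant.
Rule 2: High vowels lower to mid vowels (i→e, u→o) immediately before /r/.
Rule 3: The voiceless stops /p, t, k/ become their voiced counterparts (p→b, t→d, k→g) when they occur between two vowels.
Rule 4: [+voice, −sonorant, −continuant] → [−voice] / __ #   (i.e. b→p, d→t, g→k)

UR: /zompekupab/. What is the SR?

Rule 1 (post-nasal voicing): /p/ is a voiceless stop immediately after the nasal /m/, so it voices to [b]. /zompekupab/ → zombekupab.
Rule 2 (pre-rhotic lowering): no segment meets the environment; /zombekupab/ is unchanged.
Rule 3 (intervocalic voicing): /k/ is a voiceless stop between vowels /e/ and /u/, so it voices to [g]. /p/ is a voiceless stop between vowels /u/ and /a/, so it voices to [b]. /zombekupab/ → zombegubab.
Rule 4 (final devoicing): /b/ is a voiced stop in word-final position, so it devoices to [p]. /zombegubab/ → zombegubap.

zombegubap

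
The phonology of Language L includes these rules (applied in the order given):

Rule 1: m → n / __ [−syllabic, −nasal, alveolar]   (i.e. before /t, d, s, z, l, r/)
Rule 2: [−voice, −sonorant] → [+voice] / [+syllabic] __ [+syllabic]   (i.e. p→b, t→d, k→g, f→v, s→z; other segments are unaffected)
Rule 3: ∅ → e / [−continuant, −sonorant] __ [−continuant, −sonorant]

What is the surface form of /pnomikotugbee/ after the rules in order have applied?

pnomigodugebee

Rule 1 (nasal place assimilation): no segment meets the environment; /pnomikotugbee/ is unchanged.
Rule 2 (intervocalic voicing): /k/ is a voiceless obstruent between vowels /i/ and /o/, so it voices to [g]. /t/ is a voiceless obstruent between vowels /o/ and /u/, so it voices to [d]. /pnomikotugbee/ → pnomigodugbee.
Rule 3 (stop-cluster e-epenthesis): /g/ and /b/ form a stop–stop cluster, so [e] is inserted between them. /pnomigodugbee/ → pnomigodugebee.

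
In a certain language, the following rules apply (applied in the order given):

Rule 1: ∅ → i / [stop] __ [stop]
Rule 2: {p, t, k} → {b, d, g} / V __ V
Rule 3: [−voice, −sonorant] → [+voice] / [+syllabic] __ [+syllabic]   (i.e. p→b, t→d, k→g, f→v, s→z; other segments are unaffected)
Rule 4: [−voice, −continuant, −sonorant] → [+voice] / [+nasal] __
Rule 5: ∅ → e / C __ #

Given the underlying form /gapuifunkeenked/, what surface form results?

gabuivungeengede

Rule 1 (stop-cluster i-epenthesis): no segment meets the environment; /gapuifunkeenked/ is unchanged.
Rule 2 (intervocalic voicing): /p/ is a voiceless stop between vowels /a/ and /u/, so it voices to [b]. /gapuifunkeenked/ → gabuifunkeenked.
Rule 3 (intervocalic voicing): /f/ is a voiceless obstruent between vowels /i/ and /u/, so it voices to [v]. /gabuifunkeenked/ → gabuivunkeenked.
Rule 4 (post-nasal voicing): /k/ is a voiceless stop immediately after the nasal /n/, so it voices to [g]. /k/ is a voiceless stop immediately after the nasal /n/, so it voices to [g]. /gabuivunkeenked/ → gabuivungeenged.
Rule 5 (final e-epenthesis): the form ends in the consonant /d/, so [e] is inserted word-finally. /gabuivungeenged/ → gabuivungeengede.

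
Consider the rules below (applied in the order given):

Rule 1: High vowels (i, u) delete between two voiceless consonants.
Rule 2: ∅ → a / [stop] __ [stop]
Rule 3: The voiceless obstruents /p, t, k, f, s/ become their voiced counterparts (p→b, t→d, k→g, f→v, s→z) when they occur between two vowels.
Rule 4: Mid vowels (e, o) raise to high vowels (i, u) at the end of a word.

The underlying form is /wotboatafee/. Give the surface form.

wodaboadavei

Rule 1 (high vowel syncope): no segment meets the environment; /wotboatafee/ is unchanged.
Rule 2 (stop-cluster a-epenthesis): /t/ and /b/ form a stop–stop cluster, so [a] is inserted between them. /wotboatafee/ → wotaboatafee.
Rule 3 (intervocalic voicing): /t/ is a voiceless obstruent between vowels /o/ and /a/, so it voices to [d]. /t/ is a voiceless obstruent between vowels /a/ and /a/, so it voices to [d]. /f/ is a voiceless obstruent between vowels /a/ and /e/, so it voices to [v]. /wotaboatafee/ → wodaboadavee.
Rule 4 (final vowel raising): /e/ is a mid vowel in word-final position, so it raises to [i]. /wodaboadavee/ → wodaboadavei.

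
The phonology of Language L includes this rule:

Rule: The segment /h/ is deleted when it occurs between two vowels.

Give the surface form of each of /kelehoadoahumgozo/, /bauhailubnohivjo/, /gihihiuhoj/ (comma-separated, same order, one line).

/kelehoadoahumgozo/: /h/ occurs between vowels /e/ and /o/, so it deletes. /h/ occurs between vowels /a/ and /u/, so it deletes. → [keleoadoaumgozo].
/bauhailubnohivjo/: /h/ occurs between vowels /u/ and /a/, so it deletes. /h/ occurs between vowels /o/ and /i/, so it deletes. → [bauailubnoivjo].
/gihihiuhoj/: /h/ occurs between vowels /i/ and /i/, so it deletes. /h/ occurs between vowels /i/ and /i/, so it deletes. /h/ occurs between vowels /u/ and /o/, so it deletes. → [giiiuoj].

keleoadoaumgozo, bauailubnoivjo, giiiuoj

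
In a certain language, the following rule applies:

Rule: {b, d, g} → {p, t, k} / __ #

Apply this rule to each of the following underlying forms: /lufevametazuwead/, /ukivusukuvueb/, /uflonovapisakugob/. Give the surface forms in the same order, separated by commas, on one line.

lufevametazuweat, ukivusukuvuep, uflonovapisakugop

/lufevametazuwead/: /d/ is a voiced stop in word-final position, so it devoices to [t]. → [lufevametazuweat].
/ukivusukuvueb/: /b/ is a voiced stop in word-final position, so it devoices to [p]. → [ukivusukuvuep].
/uflonovapisakugob/: /b/ is a voiced stop in word-final position, so it devoices to [p]. → [uflonovapisakugop].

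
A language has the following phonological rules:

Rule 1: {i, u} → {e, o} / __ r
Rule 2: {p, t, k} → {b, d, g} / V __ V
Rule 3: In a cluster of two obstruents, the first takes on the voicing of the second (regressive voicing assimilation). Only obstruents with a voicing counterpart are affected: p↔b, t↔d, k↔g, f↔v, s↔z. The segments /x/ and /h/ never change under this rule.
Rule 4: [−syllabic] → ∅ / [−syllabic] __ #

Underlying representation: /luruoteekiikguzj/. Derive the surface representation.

Rule 1 (pre-rhotic lowering): /u/ is a high vowel immediately before /r/, so it lowers to [o]. /luruoteekiikguzj/ → loruoteekiikguzj.
Rule 2 (intervocalic voicing): /t/ is a voiceless stop between vowels /o/ and /e/, so it voices to [d]. /k/ is a voiceless stop between vowels /e/ and /i/, so it voices to [g]. /loruoteekiikguzj/ → loruodeegiikguzj.
Rule 3 (regressive voicing assimilation): /k/ precedes the voiced obstruent /g/, so it voices to [g] by assimilation. /loruodeegiikguzj/ → loruodeegiigguzj.
Rule 4 (final cluster simplification): /j/ is the second consonant of a word-final cluster /zj/, so it deletes. /loruodeegiigguzj/ → loruodeegiigguz.

loruodeegiigguz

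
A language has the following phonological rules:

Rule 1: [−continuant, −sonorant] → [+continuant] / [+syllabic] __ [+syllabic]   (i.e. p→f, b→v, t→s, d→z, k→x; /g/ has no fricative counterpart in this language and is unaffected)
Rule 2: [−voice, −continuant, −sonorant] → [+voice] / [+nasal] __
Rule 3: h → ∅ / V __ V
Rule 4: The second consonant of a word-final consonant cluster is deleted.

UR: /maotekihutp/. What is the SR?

maosexiut

Rule 1 (intervocalic spirantization): /t/ is a stop between vowels /o/ and /e/, so it spirantizes to the fricative [s]. /k/ is a stop between vowels /e/ and /i/, so it spirantizes to the fricative [x]. /maotekihutp/ → maosexihutp.
Rule 2 (post-nasal voicing): no segment meets the environment; /maosexihutp/ is unchanged.
Rule 3 (intervocalic h-deletion): /h/ occurs between vowels /i/ and /u/, so it deletes. /maosexihutp/ → maosexiutp.
Rule 4 (final cluster simplification): /p/ is the second consonant of a word-final cluster /tp/, so it deletes. /maosexiutp/ → maosexiut.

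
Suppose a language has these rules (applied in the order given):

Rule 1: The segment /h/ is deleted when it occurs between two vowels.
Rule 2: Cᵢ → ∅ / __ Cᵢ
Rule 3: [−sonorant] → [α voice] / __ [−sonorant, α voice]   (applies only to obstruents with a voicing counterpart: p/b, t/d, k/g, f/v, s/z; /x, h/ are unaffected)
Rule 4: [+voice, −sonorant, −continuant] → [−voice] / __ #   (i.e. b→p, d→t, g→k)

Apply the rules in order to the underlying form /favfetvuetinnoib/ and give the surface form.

faffedvuetinoip

Rule 1 (intervocalic h-deletion): no segment meets the environment; /favfetvuetinnoib/ is unchanged.
Rule 2 (degemination): /nn/ is a geminate; the first /n/ deletes. /favfetvuetinnoib/ → favfetvuetinoib.
Rule 3 (regressive voicing assimilation): /v/ precedes the voiceless obstruent /f/, so it devoices to [f] by assimilation. /t/ precedes the voiced obstruent /v/, so it voices to [d] by assimilation. /favfetvuetinoib/ → faffedvuetinoib.
Rule 4 (final devoicing): /b/ is a voiced stop in word-final position, so it devoices to [p]. /faffedvuetinoib/ → faffedvuetinoip.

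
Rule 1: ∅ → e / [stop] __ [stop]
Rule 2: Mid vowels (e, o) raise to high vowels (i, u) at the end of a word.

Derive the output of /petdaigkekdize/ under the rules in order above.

petedaigekekedizi

Rule 1 (stop-cluster e-epenthesis): /t/ and /d/ form a stop–stop cluster, so [e] is inserted between them. /g/ and /k/ form a stop–stop cluster, so [e] is inserted between them. /k/ and /d/ form a stop–stop cluster, so [e] is inserted between them. /petdaigkekdize/ → petedaigekekedize.
Rule 2 (final vowel raising): /e/ is a mid vowel in word-final position, so it raises to [i]. /petedaigekekedize/ → petedaigekekedizi.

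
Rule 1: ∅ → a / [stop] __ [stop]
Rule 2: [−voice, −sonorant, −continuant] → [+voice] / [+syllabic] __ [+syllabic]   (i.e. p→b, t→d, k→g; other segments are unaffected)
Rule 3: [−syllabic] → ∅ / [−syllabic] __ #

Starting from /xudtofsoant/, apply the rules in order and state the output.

Rule 1 (stop-cluster a-epenthesis): /d/ and /t/ form a stop–stop cluster, so [a] is inserted between them. /xudtofsoant/ → xudatofsoant.
Rule 2 (intervocalic voicing): /t/ is a voiceless stop between vowels /a/ and /o/, so it voices to [d]. /xudatofsoant/ → xudadofsoant.
Rule 3 (final cluster simplification): /t/ is the second consonant of a word-final cluster /nt/, so it deletes. /xudadofsoant/ → xudadofsoan.

xudadofsoan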